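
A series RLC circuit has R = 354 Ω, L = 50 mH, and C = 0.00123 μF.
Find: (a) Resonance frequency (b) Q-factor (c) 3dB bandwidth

Step 1 — Resonance: ω₀ = 1/√(LC) = 1/√(0.05·1.23e-09) = 1.275e+05 rad/s.
Step 2 — f₀ = ω₀/(2π) = 2.029e+04 Hz.
Step 3 — Series Q: Q = ω₀L/R = 1.275e+05·0.05/354 = 18.01.
Step 4 — Bandwidth: Δω = ω₀/Q = 7080 rad/s; BW = Δω/(2π) = 1127 Hz.

(a) f₀ = 2.029e+04 Hz  (b) Q = 18.01  (c) BW = 1127 Hz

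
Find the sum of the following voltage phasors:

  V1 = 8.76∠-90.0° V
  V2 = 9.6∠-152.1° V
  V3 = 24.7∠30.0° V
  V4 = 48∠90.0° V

Step 1 — Convert each phasor to rectangular form:
  V1 = 8.76·(cos(-90.0°) + j·sin(-90.0°)) = 0 - j8.76 V
  V2 = 9.6·(cos(-152.1°) + j·sin(-152.1°)) = -8.484 - j4.492 V
  V3 = 24.7·(cos(30.0°) + j·sin(30.0°)) = 21.39 + j12.35 V
  V4 = 48·(cos(90.0°) + j·sin(90.0°)) = 0 + j48 V
Step 2 — Sum components: V_total = 12.91 + j47.1 V.
Step 3 — Convert to polar: |V_total| = 48.83 V, ∠V_total = 74.7°.

V_total = 48.83∠74.7° V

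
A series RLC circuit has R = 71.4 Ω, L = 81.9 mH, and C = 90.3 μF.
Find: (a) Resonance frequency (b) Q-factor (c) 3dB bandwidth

Step 1 — Resonance: ω₀ = 1/√(LC) = 1/√(0.0819·9.03e-05) = 367.7 rad/s.
Step 2 — f₀ = ω₀/(2π) = 58.52 Hz.
Step 3 — Series Q: Q = ω₀L/R = 367.7·0.0819/71.4 = 0.4218.
Step 4 — Bandwidth: Δω = ω₀/Q = 871.8 rad/s; BW = Δω/(2π) = 138.8 Hz.

(a) f₀ = 58.52 Hz  (b) Q = 0.4218  (c) BW = 138.8 Hz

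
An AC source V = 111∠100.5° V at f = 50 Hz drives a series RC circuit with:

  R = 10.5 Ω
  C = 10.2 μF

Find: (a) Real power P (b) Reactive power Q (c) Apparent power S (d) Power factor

Step 1 — Angular frequency: ω = 2π·f = 2π·50 = 314.2 rad/s.
Step 2 — Component impedances:
  R: Z = R = 10.5 Ω
  C: Z = 1/(jωC) = -j/(ω·C) = 0 - j312.1 Ω
Step 3 — Series combination: Z_total = R + C = 10.5 - j312.1 Ω = 312.2∠-88.1° Ω.
Step 4 — Source phasor: V = 111∠100.5° V = -20.23 + j109.1 V.
Step 5 — Current: I = V / Z = -0.3515 - j0.05299 A = 0.3555∠-171.4° A.
Step 6 — Complex power: S = V·I* = 1.327 - j39.44 VA.
Step 7 — Real power: P = Re(S) = 1.327 W.
Step 8 — Reactive power: Q = Im(S) = -39.44 VAR.
Step 9 — Apparent power: |S| = 39.46 VA.
Step 10 — Power factor: PF = P/|S| = 0.03363 (leading).

(a) P = 1.327 W  (b) Q = -39.44 VAR  (c) S = 39.46 VA  (d) PF = 0.03363 (leading)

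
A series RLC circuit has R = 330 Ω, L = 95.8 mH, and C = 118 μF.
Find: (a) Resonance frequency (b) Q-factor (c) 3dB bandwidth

Step 1 — Resonance: ω₀ = 1/√(LC) = 1/√(0.0958·0.000118) = 297.4 rad/s.
Step 2 — f₀ = ω₀/(2π) = 47.34 Hz.
Step 3 — Series Q: Q = ω₀L/R = 297.4·0.0958/330 = 0.08634.
Step 4 — Bandwidth: Δω = ω₀/Q = 3445 rad/s; BW = Δω/(2π) = 548.2 Hz.

(a) f₀ = 47.34 Hz  (b) Q = 0.08634  (c) BW = 548.2 Hz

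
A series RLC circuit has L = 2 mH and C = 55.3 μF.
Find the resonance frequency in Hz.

Step 1 — Resonance condition Im(Z)=0 gives ω₀ = 1/√(LC).
Step 2 — ω₀ = 1/√(0.002·5.53e-05) = 3007 rad/s.
Step 3 — f₀ = ω₀/(2π) = 478.6 Hz.

f₀ = 478.6 Hz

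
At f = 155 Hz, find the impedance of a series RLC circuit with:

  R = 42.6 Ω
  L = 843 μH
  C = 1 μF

Step 1 — Angular frequency: ω = 2π·f = 2π·155 = 973.9 rad/s.
Step 2 — Component impedances:
  R: Z = R = 42.6 Ω
  L: Z = jωL = j·973.9·0.000843 = 0 + j0.821 Ω
  C: Z = 1/(jωC) = -j/(ω·C) = 0 - j1027 Ω
Step 3 — Series combination: Z_total = R + L + C = 42.6 - j1026 Ω = 1027∠-87.6° Ω.

Z = 42.6 - j1026 Ω = 1027∠-87.6° Ω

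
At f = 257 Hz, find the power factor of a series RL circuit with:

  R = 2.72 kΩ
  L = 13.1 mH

Step 1 — Angular frequency: ω = 2π·f = 2π·257 = 1615 rad/s.
Step 2 — Component impedances:
  R: Z = R = 2720 Ω
  L: Z = jωL = j·1615·0.0131 = 0 + j21.15 Ω
Step 3 — Series combination: Z_total = R + L = 2720 + j21.15 Ω = 2720∠0.4° Ω.
Step 4 — Power factor: PF = cos(φ) = Re(Z)/|Z| = 2720/2720 = 1.
Step 5 — Type: Im(Z) = 21.15 ⇒ lagging (phase φ = 0.4°).

PF = 1 (lagging, φ = 0.4°)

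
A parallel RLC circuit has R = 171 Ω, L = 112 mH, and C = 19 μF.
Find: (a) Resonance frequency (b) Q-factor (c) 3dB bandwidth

Step 1 — Resonance: ω₀ = 1/√(LC) = 1/√(0.112·1.9e-05) = 685.5 rad/s.
Step 2 — f₀ = ω₀/(2π) = 109.1 Hz.
Step 3 — Parallel Q: Q = R/(ω₀L) = 171/(685.5·0.112) = 2.227.
Step 4 — Bandwidth: Δω = ω₀/Q = 307.8 rad/s; BW = Δω/(2π) = 48.99 Hz.

(a) f₀ = 109.1 Hz  (b) Q = 2.227  (c) BW = 48.99 Hz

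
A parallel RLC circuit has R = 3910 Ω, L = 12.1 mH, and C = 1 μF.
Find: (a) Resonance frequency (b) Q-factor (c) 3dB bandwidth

Step 1 — Resonance: ω₀ = 1/√(LC) = 1/√(0.0121·1e-06) = 9091 rad/s.
Step 2 — f₀ = ω₀/(2π) = 1447 Hz.
Step 3 — Parallel Q: Q = R/(ω₀L) = 3910/(9091·0.0121) = 35.55.
Step 4 — Bandwidth: Δω = ω₀/Q = 255.8 rad/s; BW = Δω/(2π) = 40.7 Hz.

(a) f₀ = 1447 Hz  (b) Q = 35.55  (c) BW = 40.7 Hz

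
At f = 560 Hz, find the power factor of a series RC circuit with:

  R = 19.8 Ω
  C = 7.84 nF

Step 1 — Angular frequency: ω = 2π·f = 2π·560 = 3519 rad/s.
Step 2 — Component impedances:
  R: Z = R = 19.8 Ω
  C: Z = 1/(jωC) = -j/(ω·C) = 0 - j3.625e+04 Ω
Step 3 — Series combination: Z_total = R + C = 19.8 - j3.625e+04 Ω = 3.625e+04∠-90.0° Ω.
Step 4 — Power factor: PF = cos(φ) = Re(Z)/|Z| = 19.8/3.625e+04 = 0.0005462.
Step 5 — Type: Im(Z) = -3.625e+04 ⇒ leading (phase φ = -90.0°).

PF = 0.0005462 (leading, φ = -90.0°)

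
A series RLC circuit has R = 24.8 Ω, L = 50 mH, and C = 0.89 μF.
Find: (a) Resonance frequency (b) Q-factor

Step 1 — Resonance condition Im(Z)=0 gives ω₀ = 1/√(LC).
Step 2 — ω₀ = 1/√(0.05·8.9e-07) = 4740 rad/s.
Step 3 — f₀ = ω₀/(2π) = 754.5 Hz.
Step 4 — Series Q: Q = ω₀L/R = 4740·0.05/24.8 = 9.557.

(a) f₀ = 754.5 Hz  (b) Q = 9.557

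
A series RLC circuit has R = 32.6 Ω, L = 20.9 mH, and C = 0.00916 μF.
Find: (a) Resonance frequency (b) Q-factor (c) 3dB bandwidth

Step 1 — Resonance: ω₀ = 1/√(LC) = 1/√(0.0209·9.16e-09) = 7.227e+04 rad/s.
Step 2 — f₀ = ω₀/(2π) = 1.15e+04 Hz.
Step 3 — Series Q: Q = ω₀L/R = 7.227e+04·0.0209/32.6 = 46.33.
Step 4 — Bandwidth: Δω = ω₀/Q = 1560 rad/s; BW = Δω/(2π) = 248.3 Hz.

(a) f₀ = 1.15e+04 Hz  (b) Q = 46.33  (c) BW = 248.3 Hz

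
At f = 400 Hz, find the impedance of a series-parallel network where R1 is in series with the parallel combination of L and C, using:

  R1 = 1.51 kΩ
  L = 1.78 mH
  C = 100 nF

Step 1 — Angular frequency: ω = 2π·f = 2π·400 = 2513 rad/s.
Step 2 — Component impedances:
  R1: Z = R = 1510 Ω
  L: Z = jωL = j·2513·0.00178 = 0 + j4.474 Ω
  C: Z = 1/(jωC) = -j/(ω·C) = 0 - j3979 Ω
Step 3 — Parallel branch: L || C = 1/(1/L + 1/C) = 0 + j4.479 Ω.
Step 4 — Series with R1: Z_total = R1 + (L || C) = 1510 + j4.479 Ω = 1510∠0.2° Ω.

Z = 1510 + j4.479 Ω = 1510∠0.2° Ω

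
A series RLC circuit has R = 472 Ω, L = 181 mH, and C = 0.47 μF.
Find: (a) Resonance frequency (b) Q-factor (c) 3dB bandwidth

Step 1 — Resonance: ω₀ = 1/√(LC) = 1/√(0.181·4.7e-07) = 3429 rad/s.
Step 2 — f₀ = ω₀/(2π) = 545.7 Hz.
Step 3 — Series Q: Q = ω₀L/R = 3429·0.181/472 = 1.315.
Step 4 — Bandwidth: Δω = ω₀/Q = 2608 rad/s; BW = Δω/(2π) = 415 Hz.

(a) f₀ = 545.7 Hz  (b) Q = 1.315  (c) BW = 415 Hz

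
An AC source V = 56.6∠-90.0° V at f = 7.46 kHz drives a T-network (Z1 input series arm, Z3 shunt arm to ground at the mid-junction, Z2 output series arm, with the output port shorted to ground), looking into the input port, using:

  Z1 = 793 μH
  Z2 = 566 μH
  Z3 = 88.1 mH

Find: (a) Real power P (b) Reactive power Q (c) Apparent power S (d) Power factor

Step 1 — Angular frequency: ω = 2π·f = 2π·7460 = 4.687e+04 rad/s.
Step 2 — Component impedances:
  Z1: Z = jωL = j·4.687e+04·0.000793 = 0 + j37.17 Ω
  Z2: Z = jωL = j·4.687e+04·0.000566 = 0 + j26.53 Ω
  Z3: Z = jωL = j·4.687e+04·0.0881 = 0 + j4129 Ω
Step 3 — With the output port shorted to ground, the output series arm Z2 runs from the junction to ground; the shunt arm Z3 also runs from the junction to ground. They appear in parallel: Z3 || Z2 = 0 + j26.36 Ω.
Step 4 — Series with input arm Z1: Z_in = Z1 + (Z3 || Z2) = 0 + j63.53 Ω = 63.53∠90.0° Ω.
Step 5 — Source phasor: V = 56.6∠-90.0° V = 0 - j56.6 V.
Step 6 — Current: I = V / Z = -0.8909 A = 0.8909∠-180.0° A.
Step 7 — Complex power: S = V·I* = 0 + j50.43 VA.
Step 8 — Real power: P = Re(S) = 0 W.
Step 9 — Reactive power: Q = Im(S) = 50.43 VAR.
Step 10 — Apparent power: |S| = 50.43 VA.
Step 11 — Power factor: PF = P/|S| = 0 (lagging).

(a) P = 0 W  (b) Q = 50.43 VAR  (c) S = 50.43 VA  (d) PF = 0 (lagging)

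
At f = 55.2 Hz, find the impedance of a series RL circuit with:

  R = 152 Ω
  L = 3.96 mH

Step 1 — Angular frequency: ω = 2π·f = 2π·55.2 = 346.8 rad/s.
Step 2 — Component impedances:
  R: Z = R = 152 Ω
  L: Z = jωL = j·346.8·0.00396 = 0 + j1.373 Ω
Step 3 — Series combination: Z_total = R + L = 152 + j1.373 Ω = 152∠0.5° Ω.

Z = 152 + j1.373 Ω = 152∠0.5° Ω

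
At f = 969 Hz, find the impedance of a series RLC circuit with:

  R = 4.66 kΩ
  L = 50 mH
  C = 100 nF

Step 1 — Angular frequency: ω = 2π·f = 2π·969 = 6088 rad/s.
Step 2 — Component impedances:
  R: Z = R = 4660 Ω
  L: Z = jωL = j·6088·0.05 = 0 + j304.4 Ω
  C: Z = 1/(jωC) = -j/(ω·C) = 0 - j1642 Ω
Step 3 — Series combination: Z_total = R + L + C = 4660 - j1338 Ω = 4848∠-16.0° Ω.

Z = 4660 - j1338 Ω = 4848∠-16.0° Ω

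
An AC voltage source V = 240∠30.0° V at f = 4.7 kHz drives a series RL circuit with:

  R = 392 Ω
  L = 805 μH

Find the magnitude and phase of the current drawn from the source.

Step 1 — Angular frequency: ω = 2π·f = 2π·4700 = 2.953e+04 rad/s.
Step 2 — Component impedances:
  R: Z = R = 392 Ω
  L: Z = jωL = j·2.953e+04·0.000805 = 0 + j23.77 Ω
Step 3 — Series combination: Z_total = R + L = 392 + j23.77 Ω = 392.7∠3.5° Ω.
Step 4 — Source phasor: V = 240∠30.0° V = 207.8 + j120 V.
Step 5 — Ohm's law: I = V / Z_total = (207.8 + j120) / (392 + j23.77) = 0.5468 + j0.273 A.
Step 6 — Convert to polar: |I| = 0.6111 A, ∠I = 26.5°.

I = 0.6111∠26.5° A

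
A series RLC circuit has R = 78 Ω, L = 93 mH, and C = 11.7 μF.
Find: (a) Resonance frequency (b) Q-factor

Step 1 — Resonance condition Im(Z)=0 gives ω₀ = 1/√(LC).
Step 2 — ω₀ = 1/√(0.093·1.17e-05) = 958.7 rad/s.
Step 3 — f₀ = ω₀/(2π) = 152.6 Hz.
Step 4 — Series Q: Q = ω₀L/R = 958.7·0.093/78 = 1.143.

(a) f₀ = 152.6 Hz  (b) Q = 1.143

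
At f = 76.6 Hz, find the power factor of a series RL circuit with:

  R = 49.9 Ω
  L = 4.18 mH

Step 1 — Angular frequency: ω = 2π·f = 2π·76.6 = 481.3 rad/s.
Step 2 — Component impedances:
  R: Z = R = 49.9 Ω
  L: Z = jωL = j·481.3·0.00418 = 0 + j2.012 Ω
Step 3 — Series combination: Z_total = R + L = 49.9 + j2.012 Ω = 49.94∠2.3° Ω.
Step 4 — Power factor: PF = cos(φ) = Re(Z)/|Z| = 49.9/49.94 = 0.9992.
Step 5 — Type: Im(Z) = 2.012 ⇒ lagging (phase φ = 2.3°).

PF = 0.9992 (lagging, φ = 2.3°)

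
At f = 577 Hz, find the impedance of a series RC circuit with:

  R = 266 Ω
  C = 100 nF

Step 1 — Angular frequency: ω = 2π·f = 2π·577 = 3625 rad/s.
Step 2 — Component impedances:
  R: Z = R = 266 Ω
  C: Z = 1/(jωC) = -j/(ω·C) = 0 - j2758 Ω
Step 3 — Series combination: Z_total = R + C = 266 - j2758 Ω = 2771∠-84.5° Ω.

Z = 266 - j2758 Ω = 2771∠-84.5° Ω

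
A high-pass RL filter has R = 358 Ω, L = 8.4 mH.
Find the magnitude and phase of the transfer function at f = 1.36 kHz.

Step 1 — Angular frequency: ω = 2π·1360 = 8545 rad/s.
Step 2 — Transfer function: H(jω) = jωL/(R + jωL).
Step 3 — Numerator jωL = j·71.78; denominator R + jωL = 358 + j71.78.
Step 4 — H = 0.03865 + j0.1928.
Step 5 — Magnitude: |H| = 0.1966 (-14.1 dB); phase: φ = 78.7°.

|H| = 0.1966 (-14.1 dB), φ = 78.7°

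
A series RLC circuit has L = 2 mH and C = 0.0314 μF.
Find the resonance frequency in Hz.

Step 1 — Resonance condition Im(Z)=0 gives ω₀ = 1/√(LC).
Step 2 — ω₀ = 1/√(0.002·3.14e-08) = 1.262e+05 rad/s.
Step 3 — f₀ = ω₀/(2π) = 2.008e+04 Hz.

f₀ = 2.008e+04 Hz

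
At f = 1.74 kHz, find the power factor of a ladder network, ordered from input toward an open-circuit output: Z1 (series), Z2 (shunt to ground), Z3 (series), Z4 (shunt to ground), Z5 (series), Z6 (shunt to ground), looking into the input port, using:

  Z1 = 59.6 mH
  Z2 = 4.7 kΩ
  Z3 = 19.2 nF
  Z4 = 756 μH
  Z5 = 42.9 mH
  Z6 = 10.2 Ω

Step 1 — Angular frequency: ω = 2π·f = 2π·1740 = 1.093e+04 rad/s.
Step 2 — Component impedances:
  Z1: Z = jωL = j·1.093e+04·0.0596 = 0 + j651.6 Ω
  Z2: Z = R = 4700 Ω
  Z3: Z = 1/(jωC) = -j/(ω·C) = 0 - j4764 Ω
  Z4: Z = jωL = j·1.093e+04·0.000756 = 0 + j8.265 Ω
  Z5: Z = jωL = j·1.093e+04·0.0429 = 0 + j469 Ω
  Z6: Z = R = 10.2 Ω
Step 3 — Ladder network (open output): work backward from the far end, alternating series and parallel combinations. Z_in = 2378 - j1698 Ω = 2922∠-35.5° Ω.
Step 4 — Power factor: PF = cos(φ) = Re(Z)/|Z| = 2378/2922 = 0.8138.
Step 5 — Type: Im(Z) = -1698 ⇒ leading (phase φ = -35.5°).

PF = 0.8138 (leading, φ = -35.5°)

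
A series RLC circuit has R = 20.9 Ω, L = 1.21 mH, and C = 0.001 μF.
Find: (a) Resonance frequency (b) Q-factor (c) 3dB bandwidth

Step 1 — Resonance: ω₀ = 1/√(LC) = 1/√(0.00121·1e-09) = 9.091e+05 rad/s.
Step 2 — f₀ = ω₀/(2π) = 1.447e+05 Hz.
Step 3 — Series Q: Q = ω₀L/R = 9.091e+05·0.00121/20.9 = 52.63.
Step 4 — Bandwidth: Δω = ω₀/Q = 1.727e+04 rad/s; BW = Δω/(2π) = 2749 Hz.

(a) f₀ = 1.447e+05 Hz  (b) Q = 52.63  (c) BW = 2749 Hz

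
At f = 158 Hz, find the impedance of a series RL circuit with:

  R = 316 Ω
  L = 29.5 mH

Step 1 — Angular frequency: ω = 2π·f = 2π·158 = 992.7 rad/s.
Step 2 — Component impedances:
  R: Z = R = 316 Ω
  L: Z = jωL = j·992.7·0.0295 = 0 + j29.29 Ω
Step 3 — Series combination: Z_total = R + L = 316 + j29.29 Ω = 317.4∠5.3° Ω.

Z = 316 + j29.29 Ω = 317.4∠5.3° Ω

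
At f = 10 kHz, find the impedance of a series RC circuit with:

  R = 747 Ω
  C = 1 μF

Step 1 — Angular frequency: ω = 2π·f = 2π·1e+04 = 6.283e+04 rad/s.
Step 2 — Component impedances:
  R: Z = R = 747 Ω
  C: Z = 1/(jωC) = -j/(ω·C) = 0 - j15.92 Ω
Step 3 — Series combination: Z_total = R + C = 747 - j15.92 Ω = 747.2∠-1.2° Ω.

Z = 747 - j15.92 Ω = 747.2∠-1.2° Ω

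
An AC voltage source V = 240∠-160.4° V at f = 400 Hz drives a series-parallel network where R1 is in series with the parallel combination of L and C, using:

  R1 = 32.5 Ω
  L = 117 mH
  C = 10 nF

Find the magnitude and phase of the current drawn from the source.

Step 1 — Angular frequency: ω = 2π·f = 2π·400 = 2513 rad/s.
Step 2 — Component impedances:
  R1: Z = R = 32.5 Ω
  L: Z = jωL = j·2513·0.117 = 0 + j294.1 Ω
  C: Z = 1/(jωC) = -j/(ω·C) = 0 - j3.979e+04 Ω
Step 3 — Parallel branch: L || C = 1/(1/L + 1/C) = 0 + j296.2 Ω.
Step 4 — Series with R1: Z_total = R1 + (L || C) = 32.5 + j296.2 Ω = 298∠83.7° Ω.
Step 5 — Source phasor: V = 240∠-160.4° V = -226.1 - j80.51 V.
Step 6 — Ohm's law: I = V / Z_total = (-226.1 - j80.51) / (32.5 + j296.2) = -0.3513 + j0.7247 A.
Step 7 — Convert to polar: |I| = 0.8053 A, ∠I = 115.9°.

I = 0.8053∠115.9° A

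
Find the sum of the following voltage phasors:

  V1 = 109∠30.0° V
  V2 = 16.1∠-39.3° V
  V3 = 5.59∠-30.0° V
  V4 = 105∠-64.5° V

Step 1 — Convert each phasor to rectangular form:
  V1 = 109·(cos(30.0°) + j·sin(30.0°)) = 94.4 + j54.5 V
  V2 = 16.1·(cos(-39.3°) + j·sin(-39.3°)) = 12.46 - j10.2 V
  V3 = 5.59·(cos(-30.0°) + j·sin(-30.0°)) = 4.841 - j2.795 V
  V4 = 105·(cos(-64.5°) + j·sin(-64.5°)) = 45.2 - j94.77 V
Step 2 — Sum components: V_total = 156.9 - j53.26 V.
Step 3 — Convert to polar: |V_total| = 165.7 V, ∠V_total = -18.8°.

V_total = 165.7∠-18.8° V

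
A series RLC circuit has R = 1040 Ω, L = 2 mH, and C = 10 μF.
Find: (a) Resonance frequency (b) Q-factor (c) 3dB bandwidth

Step 1 — Resonance: ω₀ = 1/√(LC) = 1/√(0.002·1e-05) = 7071 rad/s.
Step 2 — f₀ = ω₀/(2π) = 1125 Hz.
Step 3 — Series Q: Q = ω₀L/R = 7071·0.002/1040 = 0.0136.
Step 4 — Bandwidth: Δω = ω₀/Q = 5.2e+05 rad/s; BW = Δω/(2π) = 8.276e+04 Hz.

(a) f₀ = 1125 Hz  (b) Q = 0.0136  (c) BW = 8.276e+04 Hz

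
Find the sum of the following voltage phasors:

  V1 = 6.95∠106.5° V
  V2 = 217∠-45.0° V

Step 1 — Convert each phasor to rectangular form:
  V1 = 6.95·(cos(106.5°) + j·sin(106.5°)) = -1.974 + j6.664 V
  V2 = 217·(cos(-45.0°) + j·sin(-45.0°)) = 153.4 - j153.4 V
Step 2 — Sum components: V_total = 151.5 - j146.8 V.
Step 3 — Convert to polar: |V_total| = 210.9 V, ∠V_total = -44.1°.

V_total = 210.9∠-44.1° V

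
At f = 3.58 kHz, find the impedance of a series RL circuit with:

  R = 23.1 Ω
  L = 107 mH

Step 1 — Angular frequency: ω = 2π·f = 2π·3580 = 2.249e+04 rad/s.
Step 2 — Component impedances:
  R: Z = R = 23.1 Ω
  L: Z = jωL = j·2.249e+04·0.107 = 0 + j2407 Ω
Step 3 — Series combination: Z_total = R + L = 23.1 + j2407 Ω = 2407∠89.5° Ω.

Z = 23.1 + j2407 Ω = 2407∠89.5° Ω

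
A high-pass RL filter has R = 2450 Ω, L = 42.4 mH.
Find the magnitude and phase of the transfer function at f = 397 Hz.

Step 1 — Angular frequency: ω = 2π·397 = 2494 rad/s.
Step 2 — Transfer function: H(jω) = jωL/(R + jωL).
Step 3 — Numerator jωL = j·105.8; denominator R + jωL = 2450 + j105.8.
Step 4 — H = 0.00186 + j0.04309.
Step 5 — Magnitude: |H| = 0.04313 (-27.3 dB); phase: φ = 87.5°.

|H| = 0.04313 (-27.3 dB), φ = 87.5°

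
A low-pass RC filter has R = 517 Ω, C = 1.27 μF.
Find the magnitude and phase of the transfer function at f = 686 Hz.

Step 1 — Angular frequency: ω = 2π·686 = 4310 rad/s.
Step 2 — Transfer function: H(jω) = 1/(1 + jωRC).
Step 3 — Denominator: 1 + jωRC = 1 + j·4310·517·1.27e-06 = 1 + j2.83.
Step 4 — H = 0.111 - j0.3141.
Step 5 — Magnitude: |H| = 0.3332 (-9.5 dB); phase: φ = -70.5°.

|H| = 0.3332 (-9.5 dB), φ = -70.5°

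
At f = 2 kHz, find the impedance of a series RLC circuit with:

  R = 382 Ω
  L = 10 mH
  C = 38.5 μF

Step 1 — Angular frequency: ω = 2π·f = 2π·2000 = 1.257e+04 rad/s.
Step 2 — Component impedances:
  R: Z = R = 382 Ω
  L: Z = jωL = j·1.257e+04·0.01 = 0 + j125.7 Ω
  C: Z = 1/(jωC) = -j/(ω·C) = 0 - j2.067 Ω
Step 3 — Series combination: Z_total = R + L + C = 382 + j123.6 Ω = 401.5∠17.9° Ω.

Z = 382 + j123.6 Ω = 401.5∠17.9° Ω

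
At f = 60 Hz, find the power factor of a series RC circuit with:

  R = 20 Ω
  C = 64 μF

Step 1 — Angular frequency: ω = 2π·f = 2π·60 = 377 rad/s.
Step 2 — Component impedances:
  R: Z = R = 20 Ω
  C: Z = 1/(jωC) = -j/(ω·C) = 0 - j41.45 Ω
Step 3 — Series combination: Z_total = R + C = 20 - j41.45 Ω = 46.02∠-64.2° Ω.
Step 4 — Power factor: PF = cos(φ) = Re(Z)/|Z| = 20/46.02 = 0.4346.
Step 5 — Type: Im(Z) = -41.45 ⇒ leading (phase φ = -64.2°).

PF = 0.4346 (leading, φ = -64.2°)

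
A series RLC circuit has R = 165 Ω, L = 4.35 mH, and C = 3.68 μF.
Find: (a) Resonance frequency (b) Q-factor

Step 1 — Resonance condition Im(Z)=0 gives ω₀ = 1/√(LC).
Step 2 — ω₀ = 1/√(0.00435·3.68e-06) = 7904 rad/s.
Step 3 — f₀ = ω₀/(2π) = 1258 Hz.
Step 4 — Series Q: Q = ω₀L/R = 7904·0.00435/165 = 0.2084.

(a) f₀ = 1258 Hz  (b) Q = 0.2084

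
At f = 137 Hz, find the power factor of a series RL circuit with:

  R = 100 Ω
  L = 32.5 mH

Step 1 — Angular frequency: ω = 2π·f = 2π·137 = 860.8 rad/s.
Step 2 — Component impedances:
  R: Z = R = 100 Ω
  L: Z = jωL = j·860.8·0.0325 = 0 + j27.98 Ω
Step 3 — Series combination: Z_total = R + L = 100 + j27.98 Ω = 103.8∠15.6° Ω.
Step 4 — Power factor: PF = cos(φ) = Re(Z)/|Z| = 100/103.84 = 0.963.
Step 5 — Type: Im(Z) = 27.98 ⇒ lagging (phase φ = 15.6°).

PF = 0.963 (lagging, φ = 15.6°)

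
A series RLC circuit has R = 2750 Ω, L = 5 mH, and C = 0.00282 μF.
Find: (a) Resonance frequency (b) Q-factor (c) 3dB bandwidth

Step 1 — Resonance: ω₀ = 1/√(LC) = 1/√(0.005·2.82e-09) = 2.663e+05 rad/s.
Step 2 — f₀ = ω₀/(2π) = 4.238e+04 Hz.
Step 3 — Series Q: Q = ω₀L/R = 2.663e+05·0.005/2750 = 0.4842.
Step 4 — Bandwidth: Δω = ω₀/Q = 5.5e+05 rad/s; BW = Δω/(2π) = 8.754e+04 Hz.

(a) f₀ = 4.238e+04 Hz  (b) Q = 0.4842  (c) BW = 8.754e+04 Hz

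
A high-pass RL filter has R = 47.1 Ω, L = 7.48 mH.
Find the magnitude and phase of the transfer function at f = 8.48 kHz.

Step 1 — Angular frequency: ω = 2π·8480 = 5.328e+04 rad/s.
Step 2 — Transfer function: H(jω) = jωL/(R + jωL).
Step 3 — Numerator jωL = j·398.5; denominator R + jωL = 47.1 + j398.5.
Step 4 — H = 0.9862 + j0.1166.
Step 5 — Magnitude: |H| = 0.9931 (-0.1 dB); phase: φ = 6.7°.

|H| = 0.9931 (-0.1 dB), φ = 6.7°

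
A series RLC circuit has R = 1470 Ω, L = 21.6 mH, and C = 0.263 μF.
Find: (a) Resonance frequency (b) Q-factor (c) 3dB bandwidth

Step 1 — Resonance: ω₀ = 1/√(LC) = 1/√(0.0216·2.63e-07) = 1.327e+04 rad/s.
Step 2 — f₀ = ω₀/(2π) = 2112 Hz.
Step 3 — Series Q: Q = ω₀L/R = 1.327e+04·0.0216/1470 = 0.195.
Step 4 — Bandwidth: Δω = ω₀/Q = 6.806e+04 rad/s; BW = Δω/(2π) = 1.083e+04 Hz.

(a) f₀ = 2112 Hz  (b) Q = 0.195  (c) BW = 1.083e+04 Hz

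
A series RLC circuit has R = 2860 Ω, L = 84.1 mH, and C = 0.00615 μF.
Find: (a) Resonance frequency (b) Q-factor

Step 1 — Resonance condition Im(Z)=0 gives ω₀ = 1/√(LC).
Step 2 — ω₀ = 1/√(0.0841·6.15e-09) = 4.397e+04 rad/s.
Step 3 — f₀ = ω₀/(2π) = 6998 Hz.
Step 4 — Series Q: Q = ω₀L/R = 4.397e+04·0.0841/2860 = 1.293.

(a) f₀ = 6998 Hz  (b) Q = 1.293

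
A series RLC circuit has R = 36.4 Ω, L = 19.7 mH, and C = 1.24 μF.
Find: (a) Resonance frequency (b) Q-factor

Step 1 — Resonance condition Im(Z)=0 gives ω₀ = 1/√(LC).
Step 2 — ω₀ = 1/√(0.0197·1.24e-06) = 6398 rad/s.
Step 3 — f₀ = ω₀/(2π) = 1018 Hz.
Step 4 — Series Q: Q = ω₀L/R = 6398·0.0197/36.4 = 3.463.

(a) f₀ = 1018 Hz  (b) Q = 3.463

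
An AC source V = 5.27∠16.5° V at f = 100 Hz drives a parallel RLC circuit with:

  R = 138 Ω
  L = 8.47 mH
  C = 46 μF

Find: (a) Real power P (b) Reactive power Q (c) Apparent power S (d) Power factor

Step 1 — Angular frequency: ω = 2π·f = 2π·100 = 628.3 rad/s.
Step 2 — Component impedances:
  R: Z = R = 138 Ω
  L: Z = jωL = j·628.3·0.00847 = 0 + j5.322 Ω
  C: Z = 1/(jωC) = -j/(ω·C) = 0 - j34.6 Ω
Step 3 — Parallel combination: 1/Z_total = 1/R + 1/L + 1/C; Z_total = 0.286 + j6.276 Ω = 6.283∠87.4° Ω.
Step 4 — Source phasor: V = 5.27∠16.5° V = 5.053 + j1.497 V.
Step 5 — Current: I = V / Z = 0.2746 - j0.7926 A = 0.8388∠-70.9° A.
Step 6 — Complex power: S = V·I* = 0.2013 + j4.416 VA.
Step 7 — Real power: P = Re(S) = 0.2013 W.
Step 8 — Reactive power: Q = Im(S) = 4.416 VAR.
Step 9 — Apparent power: |S| = 4.421 VA.
Step 10 — Power factor: PF = P/|S| = 0.04553 (lagging).

(a) P = 0.2013 W  (b) Q = 4.416 VAR  (c) S = 4.421 VA  (d) PF = 0.04553 (lagging)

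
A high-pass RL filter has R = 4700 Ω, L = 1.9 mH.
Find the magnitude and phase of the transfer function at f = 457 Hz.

Step 1 — Angular frequency: ω = 2π·457 = 2871 rad/s.
Step 2 — Transfer function: H(jω) = jωL/(R + jωL).
Step 3 — Numerator jωL = j·5.456; denominator R + jωL = 4700 + j5.456.
Step 4 — H = 1.347e-06 + j0.001161.
Step 5 — Magnitude: |H| = 0.001161 (-58.7 dB); phase: φ = 89.9°.

|H| = 0.001161 (-58.7 dB), φ = 89.9°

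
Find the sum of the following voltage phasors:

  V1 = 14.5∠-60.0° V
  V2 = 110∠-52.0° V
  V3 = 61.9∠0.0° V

Step 1 — Convert each phasor to rectangular form:
  V1 = 14.5·(cos(-60.0°) + j·sin(-60.0°)) = 7.25 - j12.56 V
  V2 = 110·(cos(-52.0°) + j·sin(-52.0°)) = 67.72 - j86.68 V
  V3 = 61.9·(cos(0.0°) + j·sin(0.0°)) = 61.9 V
Step 2 — Sum components: V_total = 136.9 - j99.24 V.
Step 3 — Convert to polar: |V_total| = 169.1 V, ∠V_total = -35.9°.

V_total = 169.1∠-35.9° V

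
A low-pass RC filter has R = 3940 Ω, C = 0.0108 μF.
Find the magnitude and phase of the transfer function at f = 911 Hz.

Step 1 — Angular frequency: ω = 2π·911 = 5724 rad/s.
Step 2 — Transfer function: H(jω) = 1/(1 + jωRC).
Step 3 — Denominator: 1 + jωRC = 1 + j·5724·3940·1.08e-08 = 1 + j0.2436.
Step 4 — H = 0.944 - j0.2299.
Step 5 — Magnitude: |H| = 0.9716 (-0.3 dB); phase: φ = -13.7°.

|H| = 0.9716 (-0.3 dB), φ = -13.7°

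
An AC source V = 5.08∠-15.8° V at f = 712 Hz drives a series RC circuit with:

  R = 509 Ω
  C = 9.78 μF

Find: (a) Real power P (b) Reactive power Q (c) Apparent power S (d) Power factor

Step 1 — Angular frequency: ω = 2π·f = 2π·712 = 4474 rad/s.
Step 2 — Component impedances:
  R: Z = R = 509 Ω
  C: Z = 1/(jωC) = -j/(ω·C) = 0 - j22.86 Ω
Step 3 — Series combination: Z_total = R + C = 509 - j22.86 Ω = 509.5∠-2.6° Ω.
Step 4 — Source phasor: V = 5.08∠-15.8° V = 4.888 - j1.383 V.
Step 5 — Current: I = V / Z = 0.009706 - j0.002282 A = 0.00997∠-13.2° A.
Step 6 — Complex power: S = V·I* = 0.0506 - j0.002272 VA.
Step 7 — Real power: P = Re(S) = 0.0506 W.
Step 8 — Reactive power: Q = Im(S) = -0.002272 VAR.
Step 9 — Apparent power: |S| = 0.05065 VA.
Step 10 — Power factor: PF = P/|S| = 0.999 (leading).

(a) P = 0.0506 W  (b) Q = -0.002272 VAR  (c) S = 0.05065 VA  (d) PF = 0.999 (leading)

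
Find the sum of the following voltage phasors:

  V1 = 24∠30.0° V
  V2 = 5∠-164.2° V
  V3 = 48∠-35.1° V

Step 1 — Convert each phasor to rectangular form:
  V1 = 24·(cos(30.0°) + j·sin(30.0°)) = 20.78 + j12 V
  V2 = 5·(cos(-164.2°) + j·sin(-164.2°)) = -4.811 - j1.361 V
  V3 = 48·(cos(-35.1°) + j·sin(-35.1°)) = 39.27 - j27.6 V
Step 2 — Sum components: V_total = 55.24 - j16.96 V.
Step 3 — Convert to polar: |V_total| = 57.79 V, ∠V_total = -17.1°.

V_total = 57.79∠-17.1° V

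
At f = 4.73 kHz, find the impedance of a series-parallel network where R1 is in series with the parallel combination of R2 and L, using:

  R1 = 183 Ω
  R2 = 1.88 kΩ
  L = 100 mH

Step 1 — Angular frequency: ω = 2π·f = 2π·4730 = 2.972e+04 rad/s.
Step 2 — Component impedances:
  R1: Z = R = 183 Ω
  R2: Z = R = 1880 Ω
  L: Z = jωL = j·2.972e+04·0.1 = 0 + j2972 Ω
Step 3 — Parallel branch: R2 || L = 1/(1/R2 + 1/L) = 1343 + j849.4 Ω.
Step 4 — Series with R1: Z_total = R1 + (R2 || L) = 1526 + j849.4 Ω = 1746∠29.1° Ω.

Z = 1526 + j849.4 Ω = 1746∠29.1° Ω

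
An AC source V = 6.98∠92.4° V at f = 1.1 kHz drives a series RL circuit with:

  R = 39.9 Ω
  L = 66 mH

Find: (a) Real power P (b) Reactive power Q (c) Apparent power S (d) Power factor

Step 1 — Angular frequency: ω = 2π·f = 2π·1100 = 6912 rad/s.
Step 2 — Component impedances:
  R: Z = R = 39.9 Ω
  L: Z = jωL = j·6912·0.066 = 0 + j456.2 Ω
Step 3 — Series combination: Z_total = R + L = 39.9 + j456.2 Ω = 457.9∠85.0° Ω.
Step 4 — Source phasor: V = 6.98∠92.4° V = -0.2923 + j6.974 V.
Step 5 — Current: I = V / Z = 0.01512 + j0.001963 A = 0.01524∠7.4° A.
Step 6 — Complex power: S = V·I* = 0.009271 + j0.106 VA.
Step 7 — Real power: P = Re(S) = 0.009271 W.
Step 8 — Reactive power: Q = Im(S) = 0.106 VAR.
Step 9 — Apparent power: |S| = 0.1064 VA.
Step 10 — Power factor: PF = P/|S| = 0.08714 (lagging).

(a) P = 0.009271 W  (b) Q = 0.106 VAR  (c) S = 0.1064 VA  (d) PF = 0.08714 (lagging)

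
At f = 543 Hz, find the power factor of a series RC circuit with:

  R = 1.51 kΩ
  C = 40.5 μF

Step 1 — Angular frequency: ω = 2π·f = 2π·543 = 3412 rad/s.
Step 2 — Component impedances:
  R: Z = R = 1510 Ω
  C: Z = 1/(jωC) = -j/(ω·C) = 0 - j7.237 Ω
Step 3 — Series combination: Z_total = R + C = 1510 - j7.237 Ω = 1510∠-0.3° Ω.
Step 4 — Power factor: PF = cos(φ) = Re(Z)/|Z| = 1510/1510 = 1.
Step 5 — Type: Im(Z) = -7.237 ⇒ leading (phase φ = -0.3°).

PF = 1 (leading, φ = -0.3°)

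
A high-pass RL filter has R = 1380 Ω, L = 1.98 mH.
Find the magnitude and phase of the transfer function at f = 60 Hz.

Step 1 — Angular frequency: ω = 2π·60 = 377 rad/s.
Step 2 — Transfer function: H(jω) = jωL/(R + jωL).
Step 3 — Numerator jωL = j·0.7464; denominator R + jωL = 1380 + j0.7464.
Step 4 — H = 2.926e-07 + j0.0005409.
Step 5 — Magnitude: |H| = 0.0005409 (-65.3 dB); phase: φ = 90.0°.

|H| = 0.0005409 (-65.3 dB), φ = 90.0°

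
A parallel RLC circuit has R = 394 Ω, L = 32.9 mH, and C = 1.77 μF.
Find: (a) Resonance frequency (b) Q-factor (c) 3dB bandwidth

Step 1 — Resonance: ω₀ = 1/√(LC) = 1/√(0.0329·1.77e-06) = 4144 rad/s.
Step 2 — f₀ = ω₀/(2π) = 659.5 Hz.
Step 3 — Parallel Q: Q = R/(ω₀L) = 394/(4144·0.0329) = 2.89.
Step 4 — Bandwidth: Δω = ω₀/Q = 1434 rad/s; BW = Δω/(2π) = 228.2 Hz.

(a) f₀ = 659.5 Hz  (b) Q = 2.89  (c) BW = 228.2 Hz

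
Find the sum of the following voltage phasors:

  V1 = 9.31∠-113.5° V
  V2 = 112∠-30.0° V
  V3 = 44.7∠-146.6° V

Step 1 — Convert each phasor to rectangular form:
  V1 = 9.31·(cos(-113.5°) + j·sin(-113.5°)) = -3.712 - j8.538 V
  V2 = 112·(cos(-30.0°) + j·sin(-30.0°)) = 96.99 - j56 V
  V3 = 44.7·(cos(-146.6°) + j·sin(-146.6°)) = -37.32 - j24.61 V
Step 2 — Sum components: V_total = 55.96 - j89.14 V.
Step 3 — Convert to polar: |V_total| = 105.3 V, ∠V_total = -57.9°.

V_total = 105.3∠-57.9° V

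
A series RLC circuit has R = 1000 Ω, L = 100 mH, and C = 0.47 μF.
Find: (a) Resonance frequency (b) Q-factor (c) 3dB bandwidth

Step 1 — Resonance condition Im(Z)=0 gives ω₀ = 1/√(LC).
Step 2 — ω₀ = 1/√(0.1·4.7e-07) = 4613 rad/s.
Step 3 — f₀ = ω₀/(2π) = 734.1 Hz.
Step 4 — Series Q: Q = ω₀L/R = 4613·0.1/1000 = 0.4613.
Step 5 — 3dB bandwidth: Δω = ω₀/Q = 1e+04 rad/s; BW = Δω/(2π) = 1592 Hz.

(a) f₀ = 734.1 Hz  (b) Q = 0.4613  (c) BW = 1592 Hz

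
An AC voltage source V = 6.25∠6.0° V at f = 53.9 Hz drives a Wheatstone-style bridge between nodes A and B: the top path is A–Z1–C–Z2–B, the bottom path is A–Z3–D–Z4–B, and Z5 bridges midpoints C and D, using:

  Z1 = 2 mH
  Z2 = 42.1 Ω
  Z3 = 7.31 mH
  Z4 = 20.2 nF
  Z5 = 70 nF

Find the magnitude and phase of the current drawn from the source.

Step 1 — Angular frequency: ω = 2π·f = 2π·53.9 = 338.7 rad/s.
Step 2 — Component impedances:
  Z1: Z = jωL = j·338.7·0.002 = 0 + j0.6773 Ω
  Z2: Z = R = 42.1 Ω
  Z3: Z = jωL = j·338.7·0.00731 = 0 + j2.476 Ω
  Z4: Z = 1/(jωC) = -j/(ω·C) = 0 - j1.462e+05 Ω
  Z5: Z = 1/(jωC) = -j/(ω·C) = 0 - j4.218e+04 Ω
Step 3 — Bridge requires nodal analysis (the Z5 bridge couples midpoints C and D, so the two paths cannot be reduced to a simple series/parallel combination). Setting node B to ground and injecting 1 A at node A, the 3-node admittance system at A, C, D solves to V_A = Z_AB = 42.1 + j0.6652 Ω = 42.11∠0.9° Ω.
Step 4 — Source phasor: V = 6.25∠6.0° V = 6.216 + j0.6533 V.
Step 5 — Ohm's law: I = V / Z_total = (6.216 + j0.6533) / (42.1 + j0.6652) = 0.1478 + j0.01318 A.
Step 6 — Convert to polar: |I| = 0.1484 A, ∠I = 5.1°.

I = 0.1484∠5.1° A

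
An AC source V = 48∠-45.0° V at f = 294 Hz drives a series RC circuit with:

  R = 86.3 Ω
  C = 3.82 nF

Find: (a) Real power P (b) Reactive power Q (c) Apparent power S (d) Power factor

Step 1 — Angular frequency: ω = 2π·f = 2π·294 = 1847 rad/s.
Step 2 — Component impedances:
  R: Z = R = 86.3 Ω
  C: Z = 1/(jωC) = -j/(ω·C) = 0 - j1.417e+05 Ω
Step 3 — Series combination: Z_total = R + C = 86.3 - j1.417e+05 Ω = 1.417e+05∠-90.0° Ω.
Step 4 — Source phasor: V = 48∠-45.0° V = 33.94 - j33.94 V.
Step 5 — Current: I = V / Z = 0.0002397 + j0.0002394 A = 0.0003387∠45.0° A.
Step 6 — Complex power: S = V·I* = 9.901e-06 - j0.01626 VA.
Step 7 — Real power: P = Re(S) = 9.901e-06 W.
Step 8 — Reactive power: Q = Im(S) = -0.01626 VAR.
Step 9 — Apparent power: |S| = 0.01626 VA.
Step 10 — Power factor: PF = P/|S| = 0.000609 (leading).

(a) P = 9.901e-06 W  (b) Q = -0.01626 VAR  (c) S = 0.01626 VA  (d) PF = 0.000609 (leading)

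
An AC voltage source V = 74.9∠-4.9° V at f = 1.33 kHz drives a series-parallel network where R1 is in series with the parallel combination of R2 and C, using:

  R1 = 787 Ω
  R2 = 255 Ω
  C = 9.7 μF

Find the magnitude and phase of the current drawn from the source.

Step 1 — Angular frequency: ω = 2π·f = 2π·1330 = 8357 rad/s.
Step 2 — Component impedances:
  R1: Z = R = 787 Ω
  R2: Z = R = 255 Ω
  C: Z = 1/(jωC) = -j/(ω·C) = 0 - j12.34 Ω
Step 3 — Parallel branch: R2 || C = 1/(1/R2 + 1/C) = 0.5954 - j12.31 Ω.
Step 4 — Series with R1: Z_total = R1 + (R2 || C) = 787.6 - j12.31 Ω = 787.7∠-0.9° Ω.
Step 5 — Source phasor: V = 74.9∠-4.9° V = 74.63 - j6.398 V.
Step 6 — Ohm's law: I = V / Z_total = (74.63 - j6.398) / (787.6 - j12.31) = 0.09486 - j0.006641 A.
Step 7 — Convert to polar: |I| = 0.09509 A, ∠I = -4.0°.

I = 0.09509∠-4.0° A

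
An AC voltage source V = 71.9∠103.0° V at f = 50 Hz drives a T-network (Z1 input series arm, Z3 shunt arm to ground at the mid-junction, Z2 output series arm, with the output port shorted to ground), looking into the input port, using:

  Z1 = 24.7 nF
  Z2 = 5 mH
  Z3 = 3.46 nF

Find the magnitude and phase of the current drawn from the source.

Step 1 — Angular frequency: ω = 2π·f = 2π·50 = 314.2 rad/s.
Step 2 — Component impedances:
  Z1: Z = 1/(jωC) = -j/(ω·C) = 0 - j1.289e+05 Ω
  Z2: Z = jωL = j·314.2·0.005 = 0 + j1.571 Ω
  Z3: Z = 1/(jωC) = -j/(ω·C) = 0 - j9.2e+05 Ω
Step 3 — With the output port shorted to ground, the output series arm Z2 runs from the junction to ground; the shunt arm Z3 also runs from the junction to ground. They appear in parallel: Z3 || Z2 = 0 + j1.571 Ω.
Step 4 — Series with input arm Z1: Z_in = Z1 + (Z3 || Z2) = 0 - j1.289e+05 Ω = 1.289e+05∠-90.0° Ω.
Step 5 — Source phasor: V = 71.9∠103.0° V = -16.17 + j70.06 V.
Step 6 — Ohm's law: I = V / Z_total = (-16.17 + j70.06) / (0 - j1.289e+05) = -0.0005436 - j0.0001255 A.
Step 7 — Convert to polar: |I| = 0.0005579 A, ∠I = -167.0°.

I = 0.0005579∠-167.0° A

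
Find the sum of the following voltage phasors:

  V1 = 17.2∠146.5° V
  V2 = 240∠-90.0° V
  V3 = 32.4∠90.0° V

Step 1 — Convert each phasor to rectangular form:
  V1 = 17.2·(cos(146.5°) + j·sin(146.5°)) = -14.34 + j9.493 V
  V2 = 240·(cos(-90.0°) + j·sin(-90.0°)) = 0 - j240 V
  V3 = 32.4·(cos(90.0°) + j·sin(90.0°)) = 0 + j32.4 V
Step 2 — Sum components: V_total = -14.34 - j198.1 V.
Step 3 — Convert to polar: |V_total| = 198.6 V, ∠V_total = -94.1°.

V_total = 198.6∠-94.1° V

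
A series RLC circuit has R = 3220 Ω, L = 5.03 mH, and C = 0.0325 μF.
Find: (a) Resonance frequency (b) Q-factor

Step 1 — Resonance condition Im(Z)=0 gives ω₀ = 1/√(LC).
Step 2 — ω₀ = 1/√(0.00503·3.25e-08) = 7.821e+04 rad/s.
Step 3 — f₀ = ω₀/(2π) = 1.245e+04 Hz.
Step 4 — Series Q: Q = ω₀L/R = 7.821e+04·0.00503/3220 = 0.1222.

(a) f₀ = 1.245e+04 Hz  (b) Q = 0.1222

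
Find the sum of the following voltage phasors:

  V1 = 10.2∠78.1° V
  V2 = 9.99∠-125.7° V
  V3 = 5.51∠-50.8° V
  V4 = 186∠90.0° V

Step 1 — Convert each phasor to rectangular form:
  V1 = 10.2·(cos(78.1°) + j·sin(78.1°)) = 2.103 + j9.981 V
  V2 = 9.99·(cos(-125.7°) + j·sin(-125.7°)) = -5.83 - j8.113 V
  V3 = 5.51·(cos(-50.8°) + j·sin(-50.8°)) = 3.482 - j4.27 V
  V4 = 186·(cos(90.0°) + j·sin(90.0°)) = 0 + j186 V
Step 2 — Sum components: V_total = -0.2438 + j183.6 V.
Step 3 — Convert to polar: |V_total| = 183.6 V, ∠V_total = 90.1°.

V_total = 183.6∠90.1° V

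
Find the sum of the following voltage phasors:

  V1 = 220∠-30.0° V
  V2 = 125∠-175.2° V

Step 1 — Convert each phasor to rectangular form:
  V1 = 220·(cos(-30.0°) + j·sin(-30.0°)) = 190.5 - j110 V
  V2 = 125·(cos(-175.2°) + j·sin(-175.2°)) = -124.6 - j10.46 V
Step 2 — Sum components: V_total = 65.96 - j120.5 V.
Step 3 — Convert to polar: |V_total| = 137.3 V, ∠V_total = -61.3°.

V_total = 137.3∠-61.3° V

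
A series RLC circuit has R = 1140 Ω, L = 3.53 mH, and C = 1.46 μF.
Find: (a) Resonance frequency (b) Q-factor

Step 1 — Resonance condition Im(Z)=0 gives ω₀ = 1/√(LC).
Step 2 — ω₀ = 1/√(0.00353·1.46e-06) = 1.393e+04 rad/s.
Step 3 — f₀ = ω₀/(2π) = 2217 Hz.
Step 4 — Series Q: Q = ω₀L/R = 1.393e+04·0.00353/1140 = 0.04313.

(a) f₀ = 2217 Hz  (b) Q = 0.04313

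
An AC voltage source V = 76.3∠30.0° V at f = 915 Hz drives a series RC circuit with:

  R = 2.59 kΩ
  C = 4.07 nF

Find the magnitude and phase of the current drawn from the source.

Step 1 — Angular frequency: ω = 2π·f = 2π·915 = 5749 rad/s.
Step 2 — Component impedances:
  R: Z = R = 2590 Ω
  C: Z = 1/(jωC) = -j/(ω·C) = 0 - j4.274e+04 Ω
Step 3 — Series combination: Z_total = R + C = 2590 - j4.274e+04 Ω = 4.282e+04∠-86.5° Ω.
Step 4 — Source phasor: V = 76.3∠30.0° V = 66.08 + j38.15 V.
Step 5 — Ohm's law: I = V / Z_total = (66.08 + j38.15) / (2590 - j4.274e+04) = -0.000796 + j0.001594 A.
Step 6 — Convert to polar: |I| = 0.001782 A, ∠I = 116.5°.

I = 0.001782∠116.5° A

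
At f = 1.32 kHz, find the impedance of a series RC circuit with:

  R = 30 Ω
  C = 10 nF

Step 1 — Angular frequency: ω = 2π·f = 2π·1320 = 8294 rad/s.
Step 2 — Component impedances:
  R: Z = R = 30 Ω
  C: Z = 1/(jωC) = -j/(ω·C) = 0 - j1.206e+04 Ω
Step 3 — Series combination: Z_total = R + C = 30 - j1.206e+04 Ω = 1.206e+04∠-89.9° Ω.

Z = 30 - j1.206e+04 Ω = 1.206e+04∠-89.9° Ω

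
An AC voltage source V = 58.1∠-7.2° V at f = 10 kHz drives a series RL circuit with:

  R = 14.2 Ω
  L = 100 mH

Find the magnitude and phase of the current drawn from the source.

Step 1 — Angular frequency: ω = 2π·f = 2π·1e+04 = 6.283e+04 rad/s.
Step 2 — Component impedances:
  R: Z = R = 14.2 Ω
  L: Z = jωL = j·6.283e+04·0.1 = 0 + j6283 Ω
Step 3 — Series combination: Z_total = R + L = 14.2 + j6283 Ω = 6283∠89.9° Ω.
Step 4 — Source phasor: V = 58.1∠-7.2° V = 57.64 - j7.282 V.
Step 5 — Ohm's law: I = V / Z_total = (57.64 - j7.282) / (14.2 + j6283) = -0.001138 - j0.009177 A.
Step 6 — Convert to polar: |I| = 0.009247 A, ∠I = -97.1°.

I = 0.009247∠-97.1° A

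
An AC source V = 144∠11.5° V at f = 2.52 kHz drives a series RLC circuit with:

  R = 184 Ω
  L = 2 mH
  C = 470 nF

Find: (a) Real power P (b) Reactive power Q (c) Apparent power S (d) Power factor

Step 1 — Angular frequency: ω = 2π·f = 2π·2520 = 1.583e+04 rad/s.
Step 2 — Component impedances:
  R: Z = R = 184 Ω
  L: Z = jωL = j·1.583e+04·0.002 = 0 + j31.67 Ω
  C: Z = 1/(jωC) = -j/(ω·C) = 0 - j134.4 Ω
Step 3 — Series combination: Z_total = R + L + C = 184 - j102.7 Ω = 210.7∠-29.2° Ω.
Step 4 — Source phasor: V = 144∠11.5° V = 141.1 + j28.71 V.
Step 5 — Current: I = V / Z = 0.5183 + j0.4453 A = 0.6834∠40.7° A.
Step 6 — Complex power: S = V·I* = 85.92 - j47.96 VA.
Step 7 — Real power: P = Re(S) = 85.92 W.
Step 8 — Reactive power: Q = Im(S) = -47.96 VAR.
Step 9 — Apparent power: |S| = 98.4 VA.
Step 10 — Power factor: PF = P/|S| = 0.8732 (leading).

(a) P = 85.92 W  (b) Q = -47.96 VAR  (c) S = 98.4 VA  (d) PF = 0.8732 (leading)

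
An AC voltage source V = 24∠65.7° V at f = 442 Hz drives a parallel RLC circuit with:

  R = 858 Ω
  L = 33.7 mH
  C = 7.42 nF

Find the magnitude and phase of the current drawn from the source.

Step 1 — Angular frequency: ω = 2π·f = 2π·442 = 2777 rad/s.
Step 2 — Component impedances:
  R: Z = R = 858 Ω
  L: Z = jωL = j·2777·0.0337 = 0 + j93.59 Ω
  C: Z = 1/(jωC) = -j/(ω·C) = 0 - j4.853e+04 Ω
Step 3 — Parallel combination: 1/Z_total = 1/R + 1/L + 1/C; Z_total = 10.13 + j92.66 Ω = 93.22∠83.8° Ω.
Step 4 — Source phasor: V = 24∠65.7° V = 9.876 + j21.87 V.
Step 5 — Ohm's law: I = V / Z_total = (9.876 + j21.87) / (10.13 + j92.66) = 0.2448 - j0.07983 A.
Step 6 — Convert to polar: |I| = 0.2575 A, ∠I = -18.1°.

I = 0.2575∠-18.1° A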